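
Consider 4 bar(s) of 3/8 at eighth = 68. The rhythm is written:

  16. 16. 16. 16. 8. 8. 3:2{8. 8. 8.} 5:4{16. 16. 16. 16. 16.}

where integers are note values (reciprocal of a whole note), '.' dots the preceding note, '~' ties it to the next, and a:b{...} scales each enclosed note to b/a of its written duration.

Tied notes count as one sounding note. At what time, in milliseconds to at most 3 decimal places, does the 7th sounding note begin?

note 7 onset = 6b = 5294.118ms

1. 0.0ms @ 0 + 661.765ms (3/4)
2. 661.765ms @ 3/4 + 661.765ms (3/4)
3. 1323.529ms @ 3/2 + 661.765ms (3/4)
4. 1985.294ms @ 9/4 + 661.765ms (3/4)
5. 2647.059ms @ 3 + 1323.529ms (3/2)
6. 3970.588ms @ 9/2 + 1323.529ms (3/2)
7. 5294.118ms @ 6 + 882.353ms (1)
8. 6176.471ms @ 7 + 882.353ms (1)
9. 7058.824ms @ 8 + 882.353ms (1)
10. 7941.176ms @ 9 + 529.412ms (3/5)
11. 8470.588ms @ 48/5 + 529.412ms (3/5)
12. 9000.0ms @ 51/5 + 529.412ms (3/5)
13. 9529.412ms @ 54/5 + 529.412ms (3/5)
14. 10058.824ms @ 57/5 + 529.412ms (3/5)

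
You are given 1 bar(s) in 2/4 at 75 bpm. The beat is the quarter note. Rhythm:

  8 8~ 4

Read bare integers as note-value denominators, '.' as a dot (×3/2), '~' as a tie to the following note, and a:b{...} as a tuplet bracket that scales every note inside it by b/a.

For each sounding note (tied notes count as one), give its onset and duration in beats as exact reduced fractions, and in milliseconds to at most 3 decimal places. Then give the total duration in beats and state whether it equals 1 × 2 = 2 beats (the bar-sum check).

1) 0.0ms=0b +400.0ms=1/2b
2) 400.0ms=1/2b +1200.0ms=3/2b
Σ=2b of 2 (75bpm 2/4) — PASS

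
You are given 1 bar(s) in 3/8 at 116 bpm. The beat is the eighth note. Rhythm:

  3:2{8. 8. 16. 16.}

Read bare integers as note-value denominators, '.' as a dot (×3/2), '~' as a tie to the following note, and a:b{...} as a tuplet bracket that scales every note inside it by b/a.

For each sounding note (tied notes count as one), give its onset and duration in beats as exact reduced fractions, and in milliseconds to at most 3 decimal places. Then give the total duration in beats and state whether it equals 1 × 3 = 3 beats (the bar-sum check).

1) 0.0ms=0b +517.241ms=1b
2) 517.241ms=1b +517.241ms=1b
3) 1034.483ms=2b +258.621ms=1/2b
4) 1293.103ms=5/2b +258.621ms=1/2b
Σ=3b of 3 (116bpm 3/8) — PASS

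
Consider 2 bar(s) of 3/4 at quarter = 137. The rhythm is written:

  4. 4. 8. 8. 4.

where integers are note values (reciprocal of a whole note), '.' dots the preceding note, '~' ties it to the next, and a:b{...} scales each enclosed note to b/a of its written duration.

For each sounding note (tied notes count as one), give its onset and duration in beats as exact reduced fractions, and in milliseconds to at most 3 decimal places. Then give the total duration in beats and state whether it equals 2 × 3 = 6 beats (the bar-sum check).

1) 0.0ms=0b +656.934ms=3/2b
2) 656.934ms=3/2b +656.934ms=3/2b
3) 1313.869ms=3b +328.467ms=3/4b
4) 1642.336ms=15/4b +328.467ms=3/4b
5) 1970.803ms=9/2b +656.934ms=3/2b
Σ=6b of 6 (137bpm 3/4) — PASS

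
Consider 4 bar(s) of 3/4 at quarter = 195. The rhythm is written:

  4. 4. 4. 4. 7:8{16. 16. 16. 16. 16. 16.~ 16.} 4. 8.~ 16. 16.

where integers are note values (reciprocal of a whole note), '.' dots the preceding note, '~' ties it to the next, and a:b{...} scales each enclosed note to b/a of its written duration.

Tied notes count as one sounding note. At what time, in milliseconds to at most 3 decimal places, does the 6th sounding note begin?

note 6 onset = 45/7b = 1978.022ms

1. 0.0ms @ 0 + 461.538ms (3/2)
2. 461.538ms @ 3/2 + 461.538ms (3/2)
3. 923.077ms @ 3 + 461.538ms (3/2)
4. 1384.615ms @ 9/2 + 461.538ms (3/2)
5. 1846.154ms @ 6 + 131.868ms (3/7)
6. 1978.022ms @ 45/7 + 131.868ms (3/7)
7. 2109.89ms @ 48/7 + 131.868ms (3/7)
8. 2241.758ms @ 51/7 + 131.868ms (3/7)
9. 2373.626ms @ 54/7 + 131.868ms (3/7)
10. 2505.495ms @ 57/7 + 263.736ms (6/7)
11. 2769.231ms @ 9 + 461.538ms (3/2)
12. 3230.769ms @ 21/2 + 346.154ms (9/8)
13. 3576.923ms @ 93/8 + 115.385ms (3/8)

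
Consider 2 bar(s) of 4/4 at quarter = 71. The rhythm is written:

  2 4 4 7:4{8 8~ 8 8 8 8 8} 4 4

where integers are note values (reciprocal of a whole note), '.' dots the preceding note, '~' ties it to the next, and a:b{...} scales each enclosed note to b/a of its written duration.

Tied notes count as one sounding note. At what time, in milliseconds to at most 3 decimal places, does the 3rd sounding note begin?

1. 0.0ms @ 0 + 1690.141ms (2)
2. 1690.141ms @ 2 + 845.07ms (1)
3. 2535.211ms @ 3 + 845.07ms (1)
4. 3380.282ms @ 4 + 241.449ms (2/7)
5. 3621.73ms @ 30/7 + 482.897ms (4/7)
6. 4104.628ms @ 34/7 + 241.449ms (2/7)
7. 4346.076ms @ 36/7 + 241.449ms (2/7)
8. 4587.525ms @ 38/7 + 241.449ms (2/7)
9. 4828.974ms @ 40/7 + 241.449ms (2/7)
10. 5070.423ms @ 6 + 845.07ms (1)
11. 5915.493ms @ 7 + 845.07ms (1)

note 3 onset = 3b = 2535.211ms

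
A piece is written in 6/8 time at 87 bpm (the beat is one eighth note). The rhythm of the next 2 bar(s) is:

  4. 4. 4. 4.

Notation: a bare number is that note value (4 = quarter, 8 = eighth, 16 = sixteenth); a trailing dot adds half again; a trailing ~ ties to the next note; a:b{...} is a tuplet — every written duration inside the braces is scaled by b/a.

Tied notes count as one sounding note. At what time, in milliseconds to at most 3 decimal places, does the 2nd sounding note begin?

note 2 onset = 3b = 2068.966ms

1. 0.0ms @ 0 + 2068.966ms (3)
2. 2068.966ms @ 3 + 2068.966ms (3)
3. 4137.931ms @ 6 + 2068.966ms (3)
4. 6206.897ms @ 9 + 2068.966ms (3)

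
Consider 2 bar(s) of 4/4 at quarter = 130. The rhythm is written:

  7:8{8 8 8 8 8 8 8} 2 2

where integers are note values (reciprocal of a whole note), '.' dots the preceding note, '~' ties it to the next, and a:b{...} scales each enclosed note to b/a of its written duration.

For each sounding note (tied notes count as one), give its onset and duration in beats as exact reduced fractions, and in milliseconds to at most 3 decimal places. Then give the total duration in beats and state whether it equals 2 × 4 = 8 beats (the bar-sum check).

1) 0.0ms=0b +263.736ms=4/7b
2) 263.736ms=4/7b +263.736ms=4/7b
3) 527.473ms=8/7b +263.736ms=4/7b
4) 791.209ms=12/7b +263.736ms=4/7b
5) 1054.945ms=16/7b +263.736ms=4/7b
6) 1318.681ms=20/7b +263.736ms=4/7b
7) 1582.418ms=24/7b +263.736ms=4/7b
8) 1846.154ms=4b +923.077ms=2b
9) 2769.231ms=6b +923.077ms=2b
Σ=8b of 8 (130bpm 4/4) — PASS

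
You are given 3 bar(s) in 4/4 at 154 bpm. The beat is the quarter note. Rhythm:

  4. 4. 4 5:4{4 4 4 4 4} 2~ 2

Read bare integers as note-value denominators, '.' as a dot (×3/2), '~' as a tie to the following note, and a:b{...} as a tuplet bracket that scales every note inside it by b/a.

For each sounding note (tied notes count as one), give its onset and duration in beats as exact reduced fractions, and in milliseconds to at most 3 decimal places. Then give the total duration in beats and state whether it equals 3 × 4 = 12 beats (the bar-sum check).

1) 0.0ms=0b +584.416ms=3/2b
2) 584.416ms=3/2b +584.416ms=3/2b
3) 1168.831ms=3b +389.61ms=1b
4) 1558.442ms=4b +311.688ms=4/5b
5) 1870.13ms=24/5b +311.688ms=4/5b
6) 2181.818ms=28/5b +311.688ms=4/5b
7) 2493.506ms=32/5b +311.688ms=4/5b
8) 2805.195ms=36/5b +311.688ms=4/5b
9) 3116.883ms=8b +1558.442ms=4b
Σ=12b of 12 (154bpm 4/4) — PASS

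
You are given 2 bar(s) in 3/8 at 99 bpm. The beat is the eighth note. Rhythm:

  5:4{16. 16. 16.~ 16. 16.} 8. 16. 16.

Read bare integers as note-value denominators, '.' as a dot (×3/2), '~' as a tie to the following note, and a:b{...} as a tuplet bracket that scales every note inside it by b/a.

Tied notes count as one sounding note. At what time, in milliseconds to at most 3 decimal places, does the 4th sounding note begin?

note 4 onset = 12/5b = 1454.545ms

1. 0.0ms @ 0 + 363.636ms (3/5)
2. 363.636ms @ 3/5 + 363.636ms (3/5)
3. 727.273ms @ 6/5 + 727.273ms (6/5)
4. 1454.545ms @ 12/5 + 363.636ms (3/5)
5. 1818.182ms @ 3 + 909.091ms (3/2)
6. 2727.273ms @ 9/2 + 454.545ms (3/4)
7. 3181.818ms @ 21/4 + 454.545ms (3/4)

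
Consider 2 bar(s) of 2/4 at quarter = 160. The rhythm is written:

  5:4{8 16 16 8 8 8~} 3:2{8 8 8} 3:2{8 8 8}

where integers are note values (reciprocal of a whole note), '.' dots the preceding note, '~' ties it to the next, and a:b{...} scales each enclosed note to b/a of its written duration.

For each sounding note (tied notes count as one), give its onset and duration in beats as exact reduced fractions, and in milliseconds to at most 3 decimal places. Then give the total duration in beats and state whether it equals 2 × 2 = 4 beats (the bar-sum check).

1) 0.0ms=0b +150.0ms=2/5b
2) 150.0ms=2/5b +75.0ms=1/5b
3) 225.0ms=3/5b +75.0ms=1/5b
4) 300.0ms=4/5b +150.0ms=2/5b
5) 450.0ms=6/5b +150.0ms=2/5b
6) 600.0ms=8/5b +275.0ms=11/15b
7) 875.0ms=7/3b +125.0ms=1/3b
8) 1000.0ms=8/3b +125.0ms=1/3b
9) 1125.0ms=3b +125.0ms=1/3b
10) 1250.0ms=10/3b +125.0ms=1/3b
11) 1375.0ms=11/3b +125.0ms=1/3b
Σ=4b of 4 (160bpm 2/4) — PASS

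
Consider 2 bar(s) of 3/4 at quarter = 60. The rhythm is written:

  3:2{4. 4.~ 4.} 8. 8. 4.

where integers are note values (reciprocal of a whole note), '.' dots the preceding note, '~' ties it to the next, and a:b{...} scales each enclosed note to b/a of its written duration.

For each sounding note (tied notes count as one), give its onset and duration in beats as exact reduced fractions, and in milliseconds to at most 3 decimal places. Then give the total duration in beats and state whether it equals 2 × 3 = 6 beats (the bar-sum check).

1) 0.0ms=0b +1000.0ms=1b
2) 1000.0ms=1b +2000.0ms=2b
3) 3000.0ms=3b +750.0ms=3/4b
4) 3750.0ms=15/4b +750.0ms=3/4b
5) 4500.0ms=9/2b +1500.0ms=3/2b
Σ=6b of 6 (60bpm 3/4) — PASS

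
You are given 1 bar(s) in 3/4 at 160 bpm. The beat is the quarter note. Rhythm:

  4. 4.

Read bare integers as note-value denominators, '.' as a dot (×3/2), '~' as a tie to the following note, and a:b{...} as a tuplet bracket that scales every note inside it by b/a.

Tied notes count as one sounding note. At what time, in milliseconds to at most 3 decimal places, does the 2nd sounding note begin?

1. 0.0ms @ 0 + 562.5ms (3/2)
2. 562.5ms @ 3/2 + 562.5ms (3/2)

note 2 onset = 3/2b = 562.5ms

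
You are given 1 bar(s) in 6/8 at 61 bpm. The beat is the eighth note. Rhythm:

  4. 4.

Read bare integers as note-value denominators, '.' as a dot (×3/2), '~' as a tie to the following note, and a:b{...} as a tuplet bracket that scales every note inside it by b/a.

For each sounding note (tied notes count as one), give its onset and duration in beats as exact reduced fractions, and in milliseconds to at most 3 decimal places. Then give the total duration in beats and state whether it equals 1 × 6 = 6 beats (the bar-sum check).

1) 0.0ms=0b +2950.82ms=3b
2) 2950.82ms=3b +2950.82ms=3b
Σ=6b of 6 (61bpm 6/8) — PASS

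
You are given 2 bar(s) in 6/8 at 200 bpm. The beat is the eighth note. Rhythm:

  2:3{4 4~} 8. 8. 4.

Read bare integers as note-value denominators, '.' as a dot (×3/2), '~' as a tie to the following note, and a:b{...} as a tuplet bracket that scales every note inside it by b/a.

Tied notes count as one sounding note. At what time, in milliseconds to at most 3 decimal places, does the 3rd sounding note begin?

note 3 onset = 15/2b = 2250.0ms

1. 0.0ms @ 0 + 900.0ms (3)
2. 900.0ms @ 3 + 1350.0ms (9/2)
3. 2250.0ms @ 15/2 + 450.0ms (3/2)
4. 2700.0ms @ 9 + 900.0ms (3)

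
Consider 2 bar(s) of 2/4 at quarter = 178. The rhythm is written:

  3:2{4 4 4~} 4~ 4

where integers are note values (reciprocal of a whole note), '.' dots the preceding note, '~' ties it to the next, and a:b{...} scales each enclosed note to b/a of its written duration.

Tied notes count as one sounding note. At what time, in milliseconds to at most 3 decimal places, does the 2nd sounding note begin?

note 2 onset = 2/3b = 224.719ms

1. 0.0ms @ 0 + 224.719ms (2/3)
2. 224.719ms @ 2/3 + 224.719ms (2/3)
3. 449.438ms @ 4/3 + 898.876ms (8/3)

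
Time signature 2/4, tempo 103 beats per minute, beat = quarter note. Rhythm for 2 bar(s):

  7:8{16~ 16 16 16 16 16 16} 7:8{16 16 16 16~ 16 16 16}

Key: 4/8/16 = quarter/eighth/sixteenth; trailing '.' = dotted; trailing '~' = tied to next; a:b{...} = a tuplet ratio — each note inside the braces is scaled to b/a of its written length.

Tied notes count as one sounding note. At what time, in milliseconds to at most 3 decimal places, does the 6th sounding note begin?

note 6 onset = 12/7b = 998.613ms

1. 0.0ms @ 0 + 332.871ms (4/7)
2. 332.871ms @ 4/7 + 166.436ms (2/7)
3. 499.307ms @ 6/7 + 166.436ms (2/7)
4. 665.742ms @ 8/7 + 166.436ms (2/7)
5. 832.178ms @ 10/7 + 166.436ms (2/7)
6. 998.613ms @ 12/7 + 166.436ms (2/7)
7. 1165.049ms @ 2 + 166.436ms (2/7)
8. 1331.484ms @ 16/7 + 166.436ms (2/7)
9. 1497.92ms @ 18/7 + 166.436ms (2/7)
10. 1664.355ms @ 20/7 + 332.871ms (4/7)
11. 1997.226ms @ 24/7 + 166.436ms (2/7)
12. 2163.662ms @ 26/7 + 166.436ms (2/7)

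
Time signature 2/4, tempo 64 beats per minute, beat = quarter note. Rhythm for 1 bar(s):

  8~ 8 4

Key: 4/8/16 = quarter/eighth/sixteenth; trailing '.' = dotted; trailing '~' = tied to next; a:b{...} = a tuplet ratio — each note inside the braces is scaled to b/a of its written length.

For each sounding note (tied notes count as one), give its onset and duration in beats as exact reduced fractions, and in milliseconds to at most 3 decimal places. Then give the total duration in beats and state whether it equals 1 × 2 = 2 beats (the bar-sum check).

1) 0.0ms=0b +937.5ms=1b
2) 937.5ms=1b +937.5ms=1b
Σ=2b of 2 (64bpm 2/4) — PASS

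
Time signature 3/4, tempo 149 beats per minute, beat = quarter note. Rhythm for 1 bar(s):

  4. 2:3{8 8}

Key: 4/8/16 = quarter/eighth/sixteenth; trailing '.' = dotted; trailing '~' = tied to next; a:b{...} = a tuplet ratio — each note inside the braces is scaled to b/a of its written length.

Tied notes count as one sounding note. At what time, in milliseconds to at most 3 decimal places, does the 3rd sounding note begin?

note 3 onset = 9/4b = 906.04ms

1. 0.0ms @ 0 + 604.027ms (3/2)
2. 604.027ms @ 3/2 + 302.013ms (3/4)
3. 906.04ms @ 9/4 + 302.013ms (3/4)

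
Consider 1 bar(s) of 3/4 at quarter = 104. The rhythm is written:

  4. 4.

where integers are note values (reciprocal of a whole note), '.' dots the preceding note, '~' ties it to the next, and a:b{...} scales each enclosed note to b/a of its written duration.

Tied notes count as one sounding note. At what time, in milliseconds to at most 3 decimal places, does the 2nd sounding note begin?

1. 0.0ms @ 0 + 865.385ms (3/2)
2. 865.385ms @ 3/2 + 865.385ms (3/2)

note 2 onset = 3/2b = 865.385ms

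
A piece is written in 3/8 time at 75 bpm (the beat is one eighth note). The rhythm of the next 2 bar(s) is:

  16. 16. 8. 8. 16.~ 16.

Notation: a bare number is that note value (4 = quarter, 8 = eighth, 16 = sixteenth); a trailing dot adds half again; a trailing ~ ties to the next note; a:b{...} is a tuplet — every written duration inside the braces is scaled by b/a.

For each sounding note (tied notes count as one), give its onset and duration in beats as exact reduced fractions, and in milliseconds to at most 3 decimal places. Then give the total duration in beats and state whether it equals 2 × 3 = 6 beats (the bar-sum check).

1) 0.0ms=0b +600.0ms=3/4b
2) 600.0ms=3/4b +600.0ms=3/4b
3) 1200.0ms=3/2b +1200.0ms=3/2b
4) 2400.0ms=3b +1200.0ms=3/2b
5) 3600.0ms=9/2b +1200.0ms=3/2b
Σ=6b of 6 (75bpm 3/8) — PASS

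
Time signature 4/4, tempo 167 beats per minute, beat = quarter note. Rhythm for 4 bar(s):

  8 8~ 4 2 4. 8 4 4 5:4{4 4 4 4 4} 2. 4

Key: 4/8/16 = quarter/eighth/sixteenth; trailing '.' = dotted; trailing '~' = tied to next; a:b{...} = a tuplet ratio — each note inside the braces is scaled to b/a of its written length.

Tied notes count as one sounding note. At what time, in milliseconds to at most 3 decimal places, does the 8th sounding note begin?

note 8 onset = 8b = 2874.251ms

1. 0.0ms @ 0 + 179.641ms (1/2)
2. 179.641ms @ 1/2 + 538.922ms (3/2)
3. 718.563ms @ 2 + 718.563ms (2)
4. 1437.126ms @ 4 + 538.922ms (3/2)
5. 1976.048ms @ 11/2 + 179.641ms (1/2)
6. 2155.689ms @ 6 + 359.281ms (1)
7. 2514.97ms @ 7 + 359.281ms (1)
8. 2874.251ms @ 8 + 287.425ms (4/5)
9. 3161.677ms @ 44/5 + 287.425ms (4/5)
10. 3449.102ms @ 48/5 + 287.425ms (4/5)
11. 3736.527ms @ 52/5 + 287.425ms (4/5)
12. 4023.952ms @ 56/5 + 287.425ms (4/5)
13. 4311.377ms @ 12 + 1077.844ms (3)
14. 5389.222ms @ 15 + 359.281ms (1)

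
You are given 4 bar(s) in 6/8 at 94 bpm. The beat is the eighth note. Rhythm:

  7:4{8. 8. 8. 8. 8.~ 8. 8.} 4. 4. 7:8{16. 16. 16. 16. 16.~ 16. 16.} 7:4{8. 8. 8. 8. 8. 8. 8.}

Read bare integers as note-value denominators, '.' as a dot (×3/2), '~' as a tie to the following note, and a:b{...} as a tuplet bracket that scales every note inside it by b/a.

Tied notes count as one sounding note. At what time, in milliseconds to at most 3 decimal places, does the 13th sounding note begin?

1. 0.0ms @ 0 + 547.112ms (6/7)
2. 547.112ms @ 6/7 + 547.112ms (6/7)
3. 1094.225ms @ 12/7 + 547.112ms (6/7)
4. 1641.337ms @ 18/7 + 547.112ms (6/7)
5. 2188.45ms @ 24/7 + 1094.225ms (12/7)
6. 3282.675ms @ 36/7 + 547.112ms (6/7)
7. 3829.787ms @ 6 + 1914.894ms (3)
8. 5744.681ms @ 9 + 1914.894ms (3)
9. 7659.574ms @ 12 + 547.112ms (6/7)
10. 8206.687ms @ 90/7 + 547.112ms (6/7)
11. 8753.799ms @ 96/7 + 547.112ms (6/7)
12. 9300.912ms @ 102/7 + 547.112ms (6/7)
13. 9848.024ms @ 108/7 + 1094.225ms (12/7)
14. 10942.249ms @ 120/7 + 547.112ms (6/7)
15. 11489.362ms @ 18 + 547.112ms (6/7)
16. 12036.474ms @ 132/7 + 547.112ms (6/7)
17. 12583.587ms @ 138/7 + 547.112ms (6/7)
18. 13130.699ms @ 144/7 + 547.112ms (6/7)
19. 13677.812ms @ 150/7 + 547.112ms (6/7)
20. 14224.924ms @ 156/7 + 547.112ms (6/7)
21. 14772.036ms @ 162/7 + 547.112ms (6/7)

note 13 onset = 108/7b = 9848.024ms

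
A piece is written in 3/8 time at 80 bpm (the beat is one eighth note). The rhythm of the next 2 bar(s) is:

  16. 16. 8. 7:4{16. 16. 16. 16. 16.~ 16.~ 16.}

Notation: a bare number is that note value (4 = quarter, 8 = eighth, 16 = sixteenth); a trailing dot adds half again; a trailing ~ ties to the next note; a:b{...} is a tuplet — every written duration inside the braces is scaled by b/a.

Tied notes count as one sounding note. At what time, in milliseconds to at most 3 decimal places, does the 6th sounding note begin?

1. 0.0ms @ 0 + 562.5ms (3/4)
2. 562.5ms @ 3/4 + 562.5ms (3/4)
3. 1125.0ms @ 3/2 + 1125.0ms (3/2)
4. 2250.0ms @ 3 + 321.429ms (3/7)
5. 2571.429ms @ 24/7 + 321.429ms (3/7)
6. 2892.857ms @ 27/7 + 321.429ms (3/7)
7. 3214.286ms @ 30/7 + 321.429ms (3/7)
8. 3535.714ms @ 33/7 + 964.286ms (9/7)

note 6 onset = 27/7b = 2892.857ms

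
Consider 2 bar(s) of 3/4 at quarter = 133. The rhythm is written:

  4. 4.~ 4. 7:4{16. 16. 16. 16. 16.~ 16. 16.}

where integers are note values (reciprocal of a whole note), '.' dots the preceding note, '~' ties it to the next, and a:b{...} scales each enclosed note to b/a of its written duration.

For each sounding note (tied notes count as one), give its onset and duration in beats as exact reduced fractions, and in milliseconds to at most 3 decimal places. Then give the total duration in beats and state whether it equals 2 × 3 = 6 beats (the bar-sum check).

1) 0.0ms=0b +676.692ms=3/2b
2) 676.692ms=3/2b +1353.383ms=3b
3) 2030.075ms=9/2b +96.67ms=3/14b
4) 2126.745ms=33/7b +96.67ms=3/14b
5) 2223.416ms=69/14b +96.67ms=3/14b
6) 2320.086ms=36/7b +96.67ms=3/14b
7) 2416.756ms=75/14b +193.34ms=3/7b
8) 2610.097ms=81/14b +96.67ms=3/14b
Σ=6b of 6 (133bpm 3/4) — PASS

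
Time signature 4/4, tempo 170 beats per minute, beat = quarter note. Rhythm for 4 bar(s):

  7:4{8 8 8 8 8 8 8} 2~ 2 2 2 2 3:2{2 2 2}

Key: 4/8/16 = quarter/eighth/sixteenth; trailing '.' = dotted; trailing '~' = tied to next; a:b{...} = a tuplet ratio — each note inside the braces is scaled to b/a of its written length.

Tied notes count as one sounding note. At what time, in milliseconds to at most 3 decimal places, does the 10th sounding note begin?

1. 0.0ms @ 0 + 100.84ms (2/7)
2. 100.84ms @ 2/7 + 100.84ms (2/7)
3. 201.681ms @ 4/7 + 100.84ms (2/7)
4. 302.521ms @ 6/7 + 100.84ms (2/7)
5. 403.361ms @ 8/7 + 100.84ms (2/7)
6. 504.202ms @ 10/7 + 100.84ms (2/7)
7. 605.042ms @ 12/7 + 100.84ms (2/7)
8. 705.882ms @ 2 + 1411.765ms (4)
9. 2117.647ms @ 6 + 705.882ms (2)
10. 2823.529ms @ 8 + 705.882ms (2)
11. 3529.412ms @ 10 + 705.882ms (2)
12. 4235.294ms @ 12 + 470.588ms (4/3)
13. 4705.882ms @ 40/3 + 470.588ms (4/3)
14. 5176.471ms @ 44/3 + 470.588ms (4/3)

note 10 onset = 8b = 2823.529ms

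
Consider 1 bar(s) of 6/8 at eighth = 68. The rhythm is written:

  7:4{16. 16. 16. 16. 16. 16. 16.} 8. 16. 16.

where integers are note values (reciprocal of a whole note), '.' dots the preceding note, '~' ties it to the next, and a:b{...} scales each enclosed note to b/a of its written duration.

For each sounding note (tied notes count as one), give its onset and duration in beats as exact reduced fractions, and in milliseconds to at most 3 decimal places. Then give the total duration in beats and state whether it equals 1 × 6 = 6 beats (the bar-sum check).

1) 0.0ms=0b +378.151ms=3/7b
2) 378.151ms=3/7b +378.151ms=3/7b
3) 756.303ms=6/7b +378.151ms=3/7b
4) 1134.454ms=9/7b +378.151ms=3/7b
5) 1512.605ms=12/7b +378.151ms=3/7b
6) 1890.756ms=15/7b +378.151ms=3/7b
7) 2268.908ms=18/7b +378.151ms=3/7b
8) 2647.059ms=3b +1323.529ms=3/2b
9) 3970.588ms=9/2b +661.765ms=3/4b
10) 4632.353ms=21/4b +661.765ms=3/4b
Σ=6b of 6 (68bpm 6/8) — PASS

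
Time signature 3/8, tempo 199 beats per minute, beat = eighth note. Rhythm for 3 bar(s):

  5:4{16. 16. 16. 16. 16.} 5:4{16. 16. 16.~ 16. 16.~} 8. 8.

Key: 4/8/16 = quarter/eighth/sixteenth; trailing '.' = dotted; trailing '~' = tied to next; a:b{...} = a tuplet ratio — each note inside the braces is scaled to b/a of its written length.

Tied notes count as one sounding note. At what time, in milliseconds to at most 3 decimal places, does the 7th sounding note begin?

1. 0.0ms @ 0 + 180.905ms (3/5)
2. 180.905ms @ 3/5 + 180.905ms (3/5)
3. 361.809ms @ 6/5 + 180.905ms (3/5)
4. 542.714ms @ 9/5 + 180.905ms (3/5)
5. 723.618ms @ 12/5 + 180.905ms (3/5)
6. 904.523ms @ 3 + 180.905ms (3/5)
7. 1085.427ms @ 18/5 + 180.905ms (3/5)
8. 1266.332ms @ 21/5 + 361.809ms (6/5)
9. 1628.141ms @ 27/5 + 633.166ms (21/10)
10. 2261.307ms @ 15/2 + 452.261ms (3/2)

note 7 onset = 18/5b = 1085.427ms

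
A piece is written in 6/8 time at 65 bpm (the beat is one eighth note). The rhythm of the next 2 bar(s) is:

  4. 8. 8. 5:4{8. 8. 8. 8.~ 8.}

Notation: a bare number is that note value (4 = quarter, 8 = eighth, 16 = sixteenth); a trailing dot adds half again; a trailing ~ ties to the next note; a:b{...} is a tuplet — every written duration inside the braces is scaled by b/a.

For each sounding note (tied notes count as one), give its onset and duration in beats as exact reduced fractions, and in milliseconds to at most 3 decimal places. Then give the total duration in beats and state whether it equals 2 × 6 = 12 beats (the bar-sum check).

1) 0.0ms=0b +2769.231ms=3b
2) 2769.231ms=3b +1384.615ms=3/2b
3) 4153.846ms=9/2b +1384.615ms=3/2b
4) 5538.462ms=6b +1107.692ms=6/5b
5) 6646.154ms=36/5b +1107.692ms=6/5b
6) 7753.846ms=42/5b +1107.692ms=6/5b
7) 8861.538ms=48/5b +2215.385ms=12/5b
Σ=12b of 12 (65bpm 6/8) — PASS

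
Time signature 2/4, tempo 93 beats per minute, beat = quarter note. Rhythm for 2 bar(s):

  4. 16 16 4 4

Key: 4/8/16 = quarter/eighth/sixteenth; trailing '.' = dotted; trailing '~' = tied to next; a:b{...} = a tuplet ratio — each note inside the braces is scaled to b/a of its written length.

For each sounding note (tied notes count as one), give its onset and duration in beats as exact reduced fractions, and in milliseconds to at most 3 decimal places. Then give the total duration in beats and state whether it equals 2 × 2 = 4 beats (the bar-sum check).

1) 0.0ms=0b +967.742ms=3/2b
2) 967.742ms=3/2b +161.29ms=1/4b
3) 1129.032ms=7/4b +161.29ms=1/4b
4) 1290.323ms=2b +645.161ms=1b
5) 1935.484ms=3b +645.161ms=1b
Σ=4b of 4 (93bpm 2/4) — PASS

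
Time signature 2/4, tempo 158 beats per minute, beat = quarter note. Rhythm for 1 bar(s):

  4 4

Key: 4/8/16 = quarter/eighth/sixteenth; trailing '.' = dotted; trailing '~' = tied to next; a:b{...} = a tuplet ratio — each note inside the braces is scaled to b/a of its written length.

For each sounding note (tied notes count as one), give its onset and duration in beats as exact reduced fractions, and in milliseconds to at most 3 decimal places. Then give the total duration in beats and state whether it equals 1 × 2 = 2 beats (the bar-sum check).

1) 0.0ms=0b +379.747ms=1b
2) 379.747ms=1b +379.747ms=1b
Σ=2b of 2 (158bpm 2/4) — PASS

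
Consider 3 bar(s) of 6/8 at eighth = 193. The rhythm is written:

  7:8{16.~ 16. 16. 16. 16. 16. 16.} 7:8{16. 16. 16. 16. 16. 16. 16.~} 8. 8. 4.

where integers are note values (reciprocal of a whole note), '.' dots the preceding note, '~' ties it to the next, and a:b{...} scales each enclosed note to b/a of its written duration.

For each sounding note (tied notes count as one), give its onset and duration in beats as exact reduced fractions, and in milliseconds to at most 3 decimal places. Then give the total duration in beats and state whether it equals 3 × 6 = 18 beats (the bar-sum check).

1) 0.0ms=0b +532.939ms=12/7b
2) 532.939ms=12/7b +266.469ms=6/7b
3) 799.408ms=18/7b +266.469ms=6/7b
4) 1065.877ms=24/7b +266.469ms=6/7b
5) 1332.346ms=30/7b +266.469ms=6/7b
6) 1598.816ms=36/7b +266.469ms=6/7b
7) 1865.285ms=6b +266.469ms=6/7b
8) 2131.754ms=48/7b +266.469ms=6/7b
9) 2398.224ms=54/7b +266.469ms=6/7b
10) 2664.693ms=60/7b +266.469ms=6/7b
11) 2931.162ms=66/7b +266.469ms=6/7b
12) 3197.631ms=72/7b +266.469ms=6/7b
13) 3464.101ms=78/7b +732.791ms=33/14b
14) 4196.891ms=27/2b +466.321ms=3/2b
15) 4663.212ms=15b +932.642ms=3b
Σ=18b of 18 (193bpm 6/8) — PASS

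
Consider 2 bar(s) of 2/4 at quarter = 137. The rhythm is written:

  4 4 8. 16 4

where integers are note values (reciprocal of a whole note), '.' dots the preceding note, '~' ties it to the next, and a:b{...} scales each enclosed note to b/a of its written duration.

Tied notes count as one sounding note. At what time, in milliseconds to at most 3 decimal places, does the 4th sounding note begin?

1. 0.0ms @ 0 + 437.956ms (1)
2. 437.956ms @ 1 + 437.956ms (1)
3. 875.912ms @ 2 + 328.467ms (3/4)
4. 1204.38ms @ 11/4 + 109.489ms (1/4)
5. 1313.869ms @ 3 + 437.956ms (1)

note 4 onset = 11/4b = 1204.38ms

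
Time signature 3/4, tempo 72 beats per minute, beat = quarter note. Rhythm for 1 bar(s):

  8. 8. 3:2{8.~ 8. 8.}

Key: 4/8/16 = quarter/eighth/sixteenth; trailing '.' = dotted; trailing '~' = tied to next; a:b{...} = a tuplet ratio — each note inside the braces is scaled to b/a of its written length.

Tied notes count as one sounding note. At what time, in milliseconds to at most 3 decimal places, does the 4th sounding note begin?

note 4 onset = 5/2b = 2083.333ms

1. 0.0ms @ 0 + 625.0ms (3/4)
2. 625.0ms @ 3/4 + 625.0ms (3/4)
3. 1250.0ms @ 3/2 + 833.333ms (1)
4. 2083.333ms @ 5/2 + 416.667ms (1/2)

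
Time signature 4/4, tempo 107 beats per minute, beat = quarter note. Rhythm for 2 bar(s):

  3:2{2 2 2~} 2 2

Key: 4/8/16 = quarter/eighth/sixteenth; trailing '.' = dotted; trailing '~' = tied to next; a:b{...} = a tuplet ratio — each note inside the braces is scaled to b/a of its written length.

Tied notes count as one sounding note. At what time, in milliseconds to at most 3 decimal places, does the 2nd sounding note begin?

1. 0.0ms @ 0 + 747.664ms (4/3)
2. 747.664ms @ 4/3 + 747.664ms (4/3)
3. 1495.327ms @ 8/3 + 1869.159ms (10/3)
4. 3364.486ms @ 6 + 1121.495ms (2)

note 2 onset = 4/3b = 747.664ms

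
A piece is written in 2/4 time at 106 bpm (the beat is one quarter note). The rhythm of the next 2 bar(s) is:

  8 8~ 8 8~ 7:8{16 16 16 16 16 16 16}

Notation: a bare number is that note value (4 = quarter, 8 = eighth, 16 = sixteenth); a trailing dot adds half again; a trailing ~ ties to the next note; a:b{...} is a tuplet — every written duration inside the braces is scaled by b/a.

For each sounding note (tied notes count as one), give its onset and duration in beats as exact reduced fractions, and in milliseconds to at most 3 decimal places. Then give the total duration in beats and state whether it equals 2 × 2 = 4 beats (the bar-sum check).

1) 0.0ms=0b +283.019ms=1/2b
2) 283.019ms=1/2b +566.038ms=1b
3) 849.057ms=3/2b +444.744ms=11/14b
4) 1293.801ms=16/7b +161.725ms=2/7b
5) 1455.526ms=18/7b +161.725ms=2/7b
6) 1617.251ms=20/7b +161.725ms=2/7b
7) 1778.976ms=22/7b +161.725ms=2/7b
8) 1940.701ms=24/7b +161.725ms=2/7b
9) 2102.426ms=26/7b +161.725ms=2/7b
Σ=4b of 4 (106bpm 2/4) — PASS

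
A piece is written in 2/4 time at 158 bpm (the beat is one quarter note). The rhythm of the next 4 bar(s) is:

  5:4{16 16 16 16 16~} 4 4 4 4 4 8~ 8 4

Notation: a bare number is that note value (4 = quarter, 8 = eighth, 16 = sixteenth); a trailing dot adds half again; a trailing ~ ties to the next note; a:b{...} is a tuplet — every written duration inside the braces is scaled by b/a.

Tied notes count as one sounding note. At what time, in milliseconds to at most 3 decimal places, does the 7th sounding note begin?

note 7 onset = 3b = 1139.241ms

1. 0.0ms @ 0 + 75.949ms (1/5)
2. 75.949ms @ 1/5 + 75.949ms (1/5)
3. 151.899ms @ 2/5 + 75.949ms (1/5)
4. 227.848ms @ 3/5 + 75.949ms (1/5)
5. 303.797ms @ 4/5 + 455.696ms (6/5)
6. 759.494ms @ 2 + 379.747ms (1)
7. 1139.241ms @ 3 + 379.747ms (1)
8. 1518.987ms @ 4 + 379.747ms (1)
9. 1898.734ms @ 5 + 379.747ms (1)
10. 2278.481ms @ 6 + 379.747ms (1)
11. 2658.228ms @ 7 + 379.747ms (1)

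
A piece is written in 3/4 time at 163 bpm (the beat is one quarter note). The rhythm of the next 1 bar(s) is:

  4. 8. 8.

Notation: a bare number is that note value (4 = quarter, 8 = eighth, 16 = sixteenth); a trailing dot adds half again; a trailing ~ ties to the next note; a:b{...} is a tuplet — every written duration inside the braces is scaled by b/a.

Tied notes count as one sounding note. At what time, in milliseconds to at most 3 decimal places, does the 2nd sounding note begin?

note 2 onset = 3/2b = 552.147ms

1. 0.0ms @ 0 + 552.147ms (3/2)
2. 552.147ms @ 3/2 + 276.074ms (3/4)
3. 828.221ms @ 9/4 + 276.074ms (3/4)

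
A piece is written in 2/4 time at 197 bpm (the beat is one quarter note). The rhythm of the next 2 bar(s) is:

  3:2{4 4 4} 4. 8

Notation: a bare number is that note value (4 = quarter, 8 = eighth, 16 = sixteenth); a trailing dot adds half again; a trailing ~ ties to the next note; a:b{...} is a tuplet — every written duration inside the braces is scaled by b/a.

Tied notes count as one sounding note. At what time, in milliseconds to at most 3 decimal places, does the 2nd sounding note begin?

note 2 onset = 2/3b = 203.046ms

1. 0.0ms @ 0 + 203.046ms (2/3)
2. 203.046ms @ 2/3 + 203.046ms (2/3)
3. 406.091ms @ 4/3 + 203.046ms (2/3)
4. 609.137ms @ 2 + 456.853ms (3/2)
5. 1065.99ms @ 7/2 + 152.284ms (1/2)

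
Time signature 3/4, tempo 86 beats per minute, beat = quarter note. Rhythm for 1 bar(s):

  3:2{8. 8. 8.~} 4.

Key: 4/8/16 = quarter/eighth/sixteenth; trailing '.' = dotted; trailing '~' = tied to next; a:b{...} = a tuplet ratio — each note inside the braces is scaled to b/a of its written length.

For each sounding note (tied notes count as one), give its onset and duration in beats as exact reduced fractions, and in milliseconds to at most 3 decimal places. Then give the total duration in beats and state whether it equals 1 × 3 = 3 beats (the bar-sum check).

1) 0.0ms=0b +348.837ms=1/2b
2) 348.837ms=1/2b +348.837ms=1/2b
3) 697.674ms=1b +1395.349ms=2b
Σ=3b of 3 (86bpm 3/4) — PASS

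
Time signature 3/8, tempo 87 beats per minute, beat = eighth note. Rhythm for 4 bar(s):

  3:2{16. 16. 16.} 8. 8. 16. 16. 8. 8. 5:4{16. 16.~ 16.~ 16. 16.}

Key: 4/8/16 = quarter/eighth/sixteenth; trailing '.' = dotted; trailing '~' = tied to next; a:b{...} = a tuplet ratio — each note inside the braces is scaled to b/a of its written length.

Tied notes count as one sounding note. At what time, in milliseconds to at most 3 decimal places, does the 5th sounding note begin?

note 5 onset = 3b = 2068.966ms

1. 0.0ms @ 0 + 344.828ms (1/2)
2. 344.828ms @ 1/2 + 344.828ms (1/2)
3. 689.655ms @ 1 + 344.828ms (1/2)
4. 1034.483ms @ 3/2 + 1034.483ms (3/2)
5. 2068.966ms @ 3 + 1034.483ms (3/2)
6. 3103.448ms @ 9/2 + 517.241ms (3/4)
7. 3620.69ms @ 21/4 + 517.241ms (3/4)
8. 4137.931ms @ 6 + 1034.483ms (3/2)
9. 5172.414ms @ 15/2 + 1034.483ms (3/2)
10. 6206.897ms @ 9 + 413.793ms (3/5)
11. 6620.69ms @ 48/5 + 1241.379ms (9/5)
12. 7862.069ms @ 57/5 + 413.793ms (3/5)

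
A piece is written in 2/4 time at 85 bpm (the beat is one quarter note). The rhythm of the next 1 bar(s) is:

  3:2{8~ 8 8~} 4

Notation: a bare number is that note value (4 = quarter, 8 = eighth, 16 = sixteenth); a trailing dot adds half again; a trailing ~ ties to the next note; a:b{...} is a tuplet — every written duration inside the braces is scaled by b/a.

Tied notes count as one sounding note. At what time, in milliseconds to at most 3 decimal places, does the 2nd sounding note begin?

note 2 onset = 2/3b = 470.588ms

1. 0.0ms @ 0 + 470.588ms (2/3)
2. 470.588ms @ 2/3 + 941.176ms (4/3)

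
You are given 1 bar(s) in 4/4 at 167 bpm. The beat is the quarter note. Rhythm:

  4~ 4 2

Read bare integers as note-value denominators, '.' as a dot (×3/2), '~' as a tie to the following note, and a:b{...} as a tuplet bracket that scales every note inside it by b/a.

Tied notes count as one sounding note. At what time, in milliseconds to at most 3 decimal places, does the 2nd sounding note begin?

1. 0.0ms @ 0 + 718.563ms (2)
2. 718.563ms @ 2 + 718.563ms (2)

note 2 onset = 2b = 718.563ms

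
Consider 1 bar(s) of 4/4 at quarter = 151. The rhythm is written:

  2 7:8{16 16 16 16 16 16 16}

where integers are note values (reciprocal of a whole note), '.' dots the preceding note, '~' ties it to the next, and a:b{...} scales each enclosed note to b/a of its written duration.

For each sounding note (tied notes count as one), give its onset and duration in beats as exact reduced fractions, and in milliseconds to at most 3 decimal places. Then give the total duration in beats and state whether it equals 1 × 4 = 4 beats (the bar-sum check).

1) 0.0ms=0b +794.702ms=2b
2) 794.702ms=2b +113.529ms=2/7b
3) 908.231ms=16/7b +113.529ms=2/7b
4) 1021.76ms=18/7b +113.529ms=2/7b
5) 1135.289ms=20/7b +113.529ms=2/7b
6) 1248.817ms=22/7b +113.529ms=2/7b
7) 1362.346ms=24/7b +113.529ms=2/7b
8) 1475.875ms=26/7b +113.529ms=2/7b
Σ=4b of 4 (151bpm 4/4) — PASS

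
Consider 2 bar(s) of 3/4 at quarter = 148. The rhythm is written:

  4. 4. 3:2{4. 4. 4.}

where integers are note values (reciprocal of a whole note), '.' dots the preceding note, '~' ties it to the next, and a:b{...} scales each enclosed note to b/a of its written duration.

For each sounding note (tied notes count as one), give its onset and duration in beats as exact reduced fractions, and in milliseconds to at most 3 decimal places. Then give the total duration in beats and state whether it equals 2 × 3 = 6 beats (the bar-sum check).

1) 0.0ms=0b +608.108ms=3/2b
2) 608.108ms=3/2b +608.108ms=3/2b
3) 1216.216ms=3b +405.405ms=1b
4) 1621.622ms=4b +405.405ms=1b
5) 2027.027ms=5b +405.405ms=1b
Σ=6b of 6 (148bpm 3/4) — PASS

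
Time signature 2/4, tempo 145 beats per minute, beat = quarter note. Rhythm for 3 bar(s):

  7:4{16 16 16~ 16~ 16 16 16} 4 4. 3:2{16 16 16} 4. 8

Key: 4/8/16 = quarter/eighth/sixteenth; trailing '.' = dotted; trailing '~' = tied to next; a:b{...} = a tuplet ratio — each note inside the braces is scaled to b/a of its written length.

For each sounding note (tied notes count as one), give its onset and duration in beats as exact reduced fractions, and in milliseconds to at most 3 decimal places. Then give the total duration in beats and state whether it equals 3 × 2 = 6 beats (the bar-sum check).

1) 0.0ms=0b +59.113ms=1/7b
2) 59.113ms=1/7b +59.113ms=1/7b
3) 118.227ms=2/7b +177.34ms=3/7b
4) 295.567ms=5/7b +59.113ms=1/7b
5) 354.68ms=6/7b +59.113ms=1/7b
6) 413.793ms=1b +413.793ms=1b
7) 827.586ms=2b +620.69ms=3/2b
8) 1448.276ms=7/2b +68.966ms=1/6b
9) 1517.241ms=11/3b +68.966ms=1/6b
10) 1586.207ms=23/6b +68.966ms=1/6b
11) 1655.172ms=4b +620.69ms=3/2b
12) 2275.862ms=11/2b +206.897ms=1/2b
Σ=6b of 6 (145bpm 2/4) — PASS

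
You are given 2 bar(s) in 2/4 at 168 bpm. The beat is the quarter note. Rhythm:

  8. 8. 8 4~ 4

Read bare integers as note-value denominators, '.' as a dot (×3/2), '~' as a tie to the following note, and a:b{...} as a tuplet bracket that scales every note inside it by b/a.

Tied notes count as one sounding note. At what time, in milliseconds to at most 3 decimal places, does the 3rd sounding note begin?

1. 0.0ms @ 0 + 267.857ms (3/4)
2. 267.857ms @ 3/4 + 267.857ms (3/4)
3. 535.714ms @ 3/2 + 178.571ms (1/2)
4. 714.286ms @ 2 + 714.286ms (2)

note 3 onset = 3/2b = 535.714ms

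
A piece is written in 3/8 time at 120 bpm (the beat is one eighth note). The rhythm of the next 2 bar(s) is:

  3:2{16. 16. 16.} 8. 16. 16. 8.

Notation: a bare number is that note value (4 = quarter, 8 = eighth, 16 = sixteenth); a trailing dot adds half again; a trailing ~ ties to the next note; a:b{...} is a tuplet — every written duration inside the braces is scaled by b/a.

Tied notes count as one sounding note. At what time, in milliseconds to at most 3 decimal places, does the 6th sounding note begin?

1. 0.0ms @ 0 + 250.0ms (1/2)
2. 250.0ms @ 1/2 + 250.0ms (1/2)
3. 500.0ms @ 1 + 250.0ms (1/2)
4. 750.0ms @ 3/2 + 750.0ms (3/2)
5. 1500.0ms @ 3 + 375.0ms (3/4)
6. 1875.0ms @ 15/4 + 375.0ms (3/4)
7. 2250.0ms @ 9/2 + 750.0ms (3/2)

note 6 onset = 15/4b = 1875.0ms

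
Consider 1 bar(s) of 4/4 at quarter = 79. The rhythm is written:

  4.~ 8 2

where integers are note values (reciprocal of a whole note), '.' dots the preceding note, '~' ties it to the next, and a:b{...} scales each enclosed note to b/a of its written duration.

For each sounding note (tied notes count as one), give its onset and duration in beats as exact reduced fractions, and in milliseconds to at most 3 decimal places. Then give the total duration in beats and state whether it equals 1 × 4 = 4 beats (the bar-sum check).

1) 0.0ms=0b +1518.987ms=2b
2) 1518.987ms=2b +1518.987ms=2b
Σ=4b of 4 (79bpm 4/4) — PASS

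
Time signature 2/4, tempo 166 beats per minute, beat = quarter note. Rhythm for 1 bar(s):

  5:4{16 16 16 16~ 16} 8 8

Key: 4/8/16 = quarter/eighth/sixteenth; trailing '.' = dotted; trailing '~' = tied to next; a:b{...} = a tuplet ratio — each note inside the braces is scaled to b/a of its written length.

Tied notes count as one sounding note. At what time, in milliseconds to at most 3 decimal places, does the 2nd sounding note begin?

note 2 onset = 1/5b = 72.289ms

1. 0.0ms @ 0 + 72.289ms (1/5)
2. 72.289ms @ 1/5 + 72.289ms (1/5)
3. 144.578ms @ 2/5 + 72.289ms (1/5)
4. 216.867ms @ 3/5 + 144.578ms (2/5)
5. 361.446ms @ 1 + 180.723ms (1/2)
6. 542.169ms @ 3/2 + 180.723ms (1/2)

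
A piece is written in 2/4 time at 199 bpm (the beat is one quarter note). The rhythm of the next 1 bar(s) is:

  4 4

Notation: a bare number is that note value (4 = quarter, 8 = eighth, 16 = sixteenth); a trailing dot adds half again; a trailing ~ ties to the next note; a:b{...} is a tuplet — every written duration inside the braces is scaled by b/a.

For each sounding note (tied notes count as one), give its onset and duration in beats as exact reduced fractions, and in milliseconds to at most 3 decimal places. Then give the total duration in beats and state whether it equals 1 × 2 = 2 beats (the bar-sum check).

1) 0.0ms=0b +301.508ms=1b
2) 301.508ms=1b +301.508ms=1b
Σ=2b of 2 (199bpm 2/4) — PASS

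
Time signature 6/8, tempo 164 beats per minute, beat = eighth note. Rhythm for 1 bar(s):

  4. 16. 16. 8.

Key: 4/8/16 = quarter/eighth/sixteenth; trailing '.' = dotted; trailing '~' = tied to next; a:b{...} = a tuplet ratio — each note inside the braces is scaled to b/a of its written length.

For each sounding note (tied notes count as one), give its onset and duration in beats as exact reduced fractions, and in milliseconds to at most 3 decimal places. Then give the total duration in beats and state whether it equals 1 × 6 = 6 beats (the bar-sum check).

1) 0.0ms=0b +1097.561ms=3b
2) 1097.561ms=3b +274.39ms=3/4b
3) 1371.951ms=15/4b +274.39ms=3/4b
4) 1646.341ms=9/2b +548.78ms=3/2b
Σ=6b of 6 (164bpm 6/8) — PASS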